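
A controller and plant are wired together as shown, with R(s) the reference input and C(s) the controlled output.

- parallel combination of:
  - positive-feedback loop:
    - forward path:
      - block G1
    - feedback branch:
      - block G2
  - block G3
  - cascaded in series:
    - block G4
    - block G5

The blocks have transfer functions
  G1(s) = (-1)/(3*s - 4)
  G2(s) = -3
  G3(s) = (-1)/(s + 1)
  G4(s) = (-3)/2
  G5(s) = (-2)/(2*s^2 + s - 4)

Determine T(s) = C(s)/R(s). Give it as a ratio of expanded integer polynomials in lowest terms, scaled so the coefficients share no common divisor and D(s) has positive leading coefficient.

The answer is (-8*s^3 + 17*s^2 + 10*s - 45)/(6*s^4 - 5*s^3 - 30*s^2 + 9*s + 28).

Reasoning:
[1] reduce the feedback loop with forward G1 and return G2, giving (-1)/(3*s - 7)
[2] combine G4, G5 in series, giving 3/(2*s^2 + s - 4)
[3] combine [G1/(1-G1*G2)], G3, (G4*G5) in parallel: this yields T(s), and no further normalization is needed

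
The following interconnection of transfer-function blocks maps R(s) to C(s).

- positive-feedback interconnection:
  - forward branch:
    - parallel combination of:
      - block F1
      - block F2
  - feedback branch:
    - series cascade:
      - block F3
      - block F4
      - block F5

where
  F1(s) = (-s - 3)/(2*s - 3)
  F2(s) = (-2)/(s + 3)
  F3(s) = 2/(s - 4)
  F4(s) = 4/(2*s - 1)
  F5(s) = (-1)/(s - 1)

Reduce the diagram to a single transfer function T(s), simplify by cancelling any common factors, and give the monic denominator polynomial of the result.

The answer is s^5 - 4*s^4 - 25*s^3/4 + 61*s^2/2 - 209*s/4 + 3.

Reasoning:
1. reduce the parallel group F1, F2 = (-s^2 - 10*s - 3)/(2*s^2 + 3*s - 9)
2. multiply F3, F4, F5 (series) = (-8)/(2*s^3 - 11*s^2 + 13*s - 4)
3. apply the feedback formula to (F1+F2), (F3*F4*F5) = (-2*s^5 - 9*s^4 + 91*s^3 - 93*s^2 + s + 12)/(4*s^5 - 16*s^4 - 25*s^3 + 122*s^2 - 209*s + 12)
That last expression is T(s), already simplified. Scaling its denominator by 1/4 (the reciprocal of the leading coefficient) yields the monic denominator.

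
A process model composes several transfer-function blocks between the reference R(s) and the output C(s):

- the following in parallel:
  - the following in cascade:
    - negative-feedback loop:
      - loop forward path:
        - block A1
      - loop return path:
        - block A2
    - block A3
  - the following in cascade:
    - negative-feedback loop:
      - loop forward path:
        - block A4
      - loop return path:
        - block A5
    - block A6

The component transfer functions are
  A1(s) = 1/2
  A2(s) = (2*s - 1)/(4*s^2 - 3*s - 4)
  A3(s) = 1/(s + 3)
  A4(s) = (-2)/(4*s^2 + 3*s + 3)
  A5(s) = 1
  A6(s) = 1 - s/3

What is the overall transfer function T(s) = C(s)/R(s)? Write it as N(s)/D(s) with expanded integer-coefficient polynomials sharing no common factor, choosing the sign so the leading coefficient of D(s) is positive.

[1] reduce the feedback loop with forward A1 and return A2 gives (4*s^2 - 3*s - 4)/(8*s^2 - 4*s - 9)
[2] multiply [A1/(1+A1*A2)], A3 (series) gives (4*s^2 - 3*s - 4)/(8*s^3 + 20*s^2 - 21*s - 27)
[3] feedback reduction of A4, A5 gives (-2)/(4*s^2 + 3*s + 1)
[4] multiply [A4/(1+A4*A5)], A6 (series) gives (2*s - 6)/(12*s^2 + 9*s + 3)
[5] add ([A1/(1+A1*A2)]*A3), ([A4/(1+A4*A5)]*A6) (parallel), which is the overall transfer function T(s) = C(s)/R(s) in lowest terms

Answer: (64*s^4 - 8*s^3 - 225*s^2 + 27*s + 150)/(96*s^5 + 312*s^4 - 48*s^3 - 453*s^2 - 306*s - 81)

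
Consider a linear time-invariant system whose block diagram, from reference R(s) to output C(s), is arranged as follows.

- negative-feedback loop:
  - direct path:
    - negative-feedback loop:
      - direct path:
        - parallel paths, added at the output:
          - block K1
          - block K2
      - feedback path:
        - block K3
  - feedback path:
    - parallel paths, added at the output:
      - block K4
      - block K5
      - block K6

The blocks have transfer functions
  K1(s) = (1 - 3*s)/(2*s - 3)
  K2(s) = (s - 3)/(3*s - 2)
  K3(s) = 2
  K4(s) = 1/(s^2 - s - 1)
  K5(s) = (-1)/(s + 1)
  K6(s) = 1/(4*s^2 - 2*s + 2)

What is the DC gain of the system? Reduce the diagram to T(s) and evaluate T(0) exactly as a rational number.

Answer: 14/19

Working:
Step 1: sum the parallel branches K1, K2 = (7 - 7*s^2)/(6*s^2 - 13*s + 6)
Step 2: collapse the loop ((K1+K2) forward, K3 return) = (7*s^2 - 7)/(8*s^2 + 13*s - 20)
Step 3: reduce the parallel group K4, K5, K6 = (-4*s^4 + 11*s^3 + 2*s^2 - 2*s + 3)/(4*s^5 - 2*s^4 - 6*s^3 - 2*s - 2)
Step 4: feedback reduction of [(K1+K2)/(1+(K1+K2)*K3)], (K4+K5+K6) = (28*s^6 - 42*s^5 - 28*s^4 + 42*s^3 - 14*s^2 + 14)/(32*s^6 - 24*s^5 - 53*s^4 + 57*s^3 - 44*s^2 + 9*s + 19)
DC gain: substitute s = 0 into T(s) from step 4: T(0) = 14/19.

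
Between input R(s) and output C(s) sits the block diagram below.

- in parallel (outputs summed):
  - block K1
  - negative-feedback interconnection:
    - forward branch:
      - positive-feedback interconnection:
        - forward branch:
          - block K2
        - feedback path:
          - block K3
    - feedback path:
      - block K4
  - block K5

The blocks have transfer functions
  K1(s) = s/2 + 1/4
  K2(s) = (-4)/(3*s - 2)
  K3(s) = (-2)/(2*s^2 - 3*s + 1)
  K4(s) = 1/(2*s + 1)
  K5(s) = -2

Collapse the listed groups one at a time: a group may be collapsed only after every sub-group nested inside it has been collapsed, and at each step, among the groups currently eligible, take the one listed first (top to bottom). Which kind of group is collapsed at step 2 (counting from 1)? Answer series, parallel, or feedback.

Answer: feedback

Working:
Step 1 - apply the feedback formula to K2, K3
Step 2 - reduce the feedback loop with forward [K2/(1-K2*K3)] and return K4
Step 3 - reduce the parallel group K1, [[K2/(1-K2*K3)]/(1+[K2/(1-K2*K3)]*K4)], K5
The group at step 2 is a feedback group.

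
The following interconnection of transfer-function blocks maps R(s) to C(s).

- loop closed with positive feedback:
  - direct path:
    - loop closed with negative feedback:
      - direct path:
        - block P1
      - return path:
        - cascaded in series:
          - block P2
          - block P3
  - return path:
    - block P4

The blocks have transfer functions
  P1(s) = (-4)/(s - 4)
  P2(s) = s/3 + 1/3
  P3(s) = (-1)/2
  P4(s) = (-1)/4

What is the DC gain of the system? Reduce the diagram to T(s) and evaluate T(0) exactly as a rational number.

The answer is 12/13.

Reasoning:
Step 1 - series reduction of P2, P3, giving -s/6 - 1/6
Step 2 - collapse the loop (P1 forward, (P2*P3) return), giving (-12)/(5*s - 10)
Step 3 - apply the feedback formula to [P1/(1+P1*(P2*P3))], P4, giving (-12)/(5*s - 13)
Evaluating the step-3 result (the overall T(s)) at s = 0 gives T(0) = -12/(-13) = 12/13.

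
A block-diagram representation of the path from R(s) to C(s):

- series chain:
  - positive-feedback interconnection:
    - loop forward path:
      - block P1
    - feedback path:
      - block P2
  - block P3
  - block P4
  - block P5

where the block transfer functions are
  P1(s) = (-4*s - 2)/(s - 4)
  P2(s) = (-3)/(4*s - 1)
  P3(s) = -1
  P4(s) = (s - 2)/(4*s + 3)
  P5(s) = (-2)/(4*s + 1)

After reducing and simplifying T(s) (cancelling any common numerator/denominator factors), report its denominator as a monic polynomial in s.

Step 1. reduce the feedback loop with forward P1 and return P2, giving (-16*s^2 - 4*s + 2)/(4*s^2 - 29*s - 2)
Step 2. multiply [P1/(1-P1*P2)], P3, P4, P5 (series), giving (-32*s^3 + 56*s^2 + 20*s - 8)/(64*s^4 - 400*s^3 - 484*s^2 - 119*s - 6)
No further cancellation is possible in the step-2 result, so that is T(s). Its denominator becomes monic after dividing by the leading coefficient 64.

Therefore the answer is s^4 - 25*s^3/4 - 121*s^2/16 - 119*s/64 - 3/32.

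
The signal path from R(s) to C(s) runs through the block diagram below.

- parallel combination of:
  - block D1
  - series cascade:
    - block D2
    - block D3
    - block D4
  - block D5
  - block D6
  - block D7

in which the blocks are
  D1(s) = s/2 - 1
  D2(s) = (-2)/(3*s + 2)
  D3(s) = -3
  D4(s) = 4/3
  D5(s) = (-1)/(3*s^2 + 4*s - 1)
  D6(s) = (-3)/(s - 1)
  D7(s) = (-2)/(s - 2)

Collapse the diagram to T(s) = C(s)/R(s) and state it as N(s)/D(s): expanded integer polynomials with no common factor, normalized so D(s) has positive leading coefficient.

The answer is (9*s^6 - 27*s^5 - 55*s^4 - 41*s^3 + 118*s^2 + 240*s - 64)/(18*s^5 - 18*s^4 - 62*s^3 + 38*s^2 + 32*s - 8).

Reasoning:
1. combine D2, D3, D4 in series: 8/(3*s + 2)
2. reduce the parallel group D1, (D2*D3*D4), D5, D6, D7, which is the overall transfer function T(s) = C(s)/R(s) in lowest terms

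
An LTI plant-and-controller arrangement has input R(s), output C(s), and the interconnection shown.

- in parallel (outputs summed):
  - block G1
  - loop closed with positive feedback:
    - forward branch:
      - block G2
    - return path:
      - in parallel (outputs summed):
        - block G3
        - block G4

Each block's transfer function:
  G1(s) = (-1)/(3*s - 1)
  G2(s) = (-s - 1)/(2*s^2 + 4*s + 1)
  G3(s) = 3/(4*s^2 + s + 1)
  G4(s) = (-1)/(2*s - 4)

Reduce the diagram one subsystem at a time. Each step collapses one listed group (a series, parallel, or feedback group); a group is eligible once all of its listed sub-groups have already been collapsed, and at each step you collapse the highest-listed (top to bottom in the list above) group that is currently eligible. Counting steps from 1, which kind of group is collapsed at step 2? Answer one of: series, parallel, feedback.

Answer: feedback

Working:
Step 1 - combine G3, G4 in parallel
Step 2 - feedback reduction of G2, (G3+G4)
Step 3 - parallel reduction of G1, [G2/(1-G2*(G3+G4))]
At step 2 the group reduced is feedback.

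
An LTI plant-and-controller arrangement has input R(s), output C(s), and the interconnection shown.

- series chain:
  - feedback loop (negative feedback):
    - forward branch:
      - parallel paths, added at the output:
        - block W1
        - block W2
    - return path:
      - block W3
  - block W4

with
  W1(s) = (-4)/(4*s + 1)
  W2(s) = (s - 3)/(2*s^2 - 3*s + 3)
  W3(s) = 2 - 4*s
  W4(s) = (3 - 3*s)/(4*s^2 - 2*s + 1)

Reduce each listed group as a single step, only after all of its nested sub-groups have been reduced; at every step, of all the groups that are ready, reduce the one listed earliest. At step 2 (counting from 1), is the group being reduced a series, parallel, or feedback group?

Step 1. reduce the parallel group W1, W2
Step 2. apply the feedback formula to (W1+W2), W3
Step 3. multiply [(W1+W2)/(1+(W1+W2)*W3)], W4 (series)
Step 2 collapses a feedback group.

Therefore the answer is feedback.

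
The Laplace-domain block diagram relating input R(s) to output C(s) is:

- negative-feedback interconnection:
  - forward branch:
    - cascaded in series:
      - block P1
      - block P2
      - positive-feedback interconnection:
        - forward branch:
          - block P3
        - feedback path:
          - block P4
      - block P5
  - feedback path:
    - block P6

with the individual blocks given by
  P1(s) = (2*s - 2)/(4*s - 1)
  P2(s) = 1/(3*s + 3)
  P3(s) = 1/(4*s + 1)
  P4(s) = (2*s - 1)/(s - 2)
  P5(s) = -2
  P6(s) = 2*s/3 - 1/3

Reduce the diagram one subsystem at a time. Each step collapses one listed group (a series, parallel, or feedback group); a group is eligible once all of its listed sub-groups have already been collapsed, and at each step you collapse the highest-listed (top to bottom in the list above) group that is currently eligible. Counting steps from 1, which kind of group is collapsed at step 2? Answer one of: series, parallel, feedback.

[1] feedback reduction of P3, P4
[2] multiply P1, P2, [P3/(1-P3*P4)], P5 (series)
[3] feedback reduction of (P1*P2*[P3/(1-P3*P4)]*P5), P6
The group at step 2 is a series group.

Answer: series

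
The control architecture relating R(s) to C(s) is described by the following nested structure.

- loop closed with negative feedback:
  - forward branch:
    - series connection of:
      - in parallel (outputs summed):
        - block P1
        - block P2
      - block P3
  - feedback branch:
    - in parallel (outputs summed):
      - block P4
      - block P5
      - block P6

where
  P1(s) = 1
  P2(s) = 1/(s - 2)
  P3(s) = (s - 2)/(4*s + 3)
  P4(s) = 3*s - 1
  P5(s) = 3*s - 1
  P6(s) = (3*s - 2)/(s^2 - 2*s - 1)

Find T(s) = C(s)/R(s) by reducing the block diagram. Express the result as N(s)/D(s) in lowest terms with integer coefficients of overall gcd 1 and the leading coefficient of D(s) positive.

First reduce the diagram to T(s).

Step 1: reduce the parallel group P1, P2; result (s - 1)/(s - 2)
Step 2: cascade (P1+P2), P3; result (s - 1)/(4*s + 3)
Step 3: sum the parallel branches P4, P5, P6; result (6*s^3 - 14*s^2 + s)/(s^2 - 2*s - 1)
Step 4: apply the feedback formula to ((P1+P2)*P3), (P4+P5+P6) - this is the overall T(s), already in the required normalized form

Answer: (s^3 - 3*s^2 + s + 1)/(6*s^4 - 16*s^3 + 10*s^2 - 11*s - 3)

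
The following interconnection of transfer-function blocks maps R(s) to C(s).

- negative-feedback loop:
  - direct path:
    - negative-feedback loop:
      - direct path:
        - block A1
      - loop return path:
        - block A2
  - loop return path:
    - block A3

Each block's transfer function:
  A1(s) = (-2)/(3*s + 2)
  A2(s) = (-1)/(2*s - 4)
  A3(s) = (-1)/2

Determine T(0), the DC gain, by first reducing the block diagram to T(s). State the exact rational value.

Answer: -4/5

Working:
Step 1. collapse the loop (A1 forward, A2 return), giving (4 - 2*s)/(3*s^2 - 4*s - 3)
Step 2. apply the feedback formula to [A1/(1+A1*A2)], A3, giving (4 - 2*s)/(3*s^2 - 3*s - 5)
DC gain: substitute s = 0 into T(s) from step 2: T(0) = 4/(-5) = -4/5.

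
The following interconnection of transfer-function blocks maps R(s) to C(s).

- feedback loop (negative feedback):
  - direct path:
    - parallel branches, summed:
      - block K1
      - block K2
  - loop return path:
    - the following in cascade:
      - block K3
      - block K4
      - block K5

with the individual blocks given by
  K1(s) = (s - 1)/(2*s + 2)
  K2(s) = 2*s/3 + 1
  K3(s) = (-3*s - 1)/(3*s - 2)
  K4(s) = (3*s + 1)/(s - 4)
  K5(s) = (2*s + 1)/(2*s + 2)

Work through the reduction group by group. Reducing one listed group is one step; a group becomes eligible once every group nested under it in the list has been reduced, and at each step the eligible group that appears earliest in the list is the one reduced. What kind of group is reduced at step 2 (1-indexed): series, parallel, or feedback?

The answer is series.

Reasoning:
[1] add K1, K2 (parallel)
[2] cascade K3, K4, K5
[3] close the feedback loop around (K1+K2), (K3*K4*K5)
At step 2 the group reduced is series.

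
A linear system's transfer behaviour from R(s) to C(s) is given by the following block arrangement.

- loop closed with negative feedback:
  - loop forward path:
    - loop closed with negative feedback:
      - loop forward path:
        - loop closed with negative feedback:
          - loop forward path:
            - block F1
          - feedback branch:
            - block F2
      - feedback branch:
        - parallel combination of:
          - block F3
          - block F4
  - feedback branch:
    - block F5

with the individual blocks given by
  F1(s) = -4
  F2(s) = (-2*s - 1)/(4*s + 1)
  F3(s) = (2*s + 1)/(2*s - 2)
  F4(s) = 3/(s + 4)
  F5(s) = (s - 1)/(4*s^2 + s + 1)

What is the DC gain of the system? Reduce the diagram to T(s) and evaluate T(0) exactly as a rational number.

Step 1. close the feedback loop around F1, F2; result (-16*s - 4)/(12*s + 5)
Step 2. sum the parallel branches F3, F4; result (2*s^2 + 15*s - 2)/(2*s^2 + 6*s - 8)
Step 3. apply the feedback formula to [F1/(1+F1*F2)], (F3+F4); result (16*s^3 + 52*s^2 - 52*s - 16)/(4*s^3 + 83*s^2 + 47*s + 16)
Step 4. collapse the loop ([[F1/(1+F1*F2)]/(1+[F1/(1+F1*F2)]*(F3+F4))] forward, F5 return); result (64*s^5 + 224*s^4 - 140*s^3 - 64*s^2 - 68*s - 16)/(16*s^5 + 352*s^4 + 311*s^3 + 90*s^2 + 99*s + 32)
Step 4 gives the overall T(s). Then T(0) = -16/32 = -1/2.

Hence the answer: -1/2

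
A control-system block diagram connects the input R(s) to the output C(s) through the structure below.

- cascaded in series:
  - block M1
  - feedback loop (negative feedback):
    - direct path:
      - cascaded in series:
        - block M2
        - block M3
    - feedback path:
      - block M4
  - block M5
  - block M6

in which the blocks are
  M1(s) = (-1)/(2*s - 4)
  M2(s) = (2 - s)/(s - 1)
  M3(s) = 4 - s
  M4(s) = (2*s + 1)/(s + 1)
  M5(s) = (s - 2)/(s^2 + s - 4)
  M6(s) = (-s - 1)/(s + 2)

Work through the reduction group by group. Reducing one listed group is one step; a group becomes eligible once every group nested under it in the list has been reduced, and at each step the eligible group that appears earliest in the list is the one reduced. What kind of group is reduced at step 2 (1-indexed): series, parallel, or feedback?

(1) combine M2, M3 in series
(2) collapse the loop ((M2*M3) forward, M4 return)
(3) series reduction of M1, [(M2*M3)/(1+(M2*M3)*M4)], M5, M6
So the answer for step 2 is feedback.

Therefore the answer is feedback.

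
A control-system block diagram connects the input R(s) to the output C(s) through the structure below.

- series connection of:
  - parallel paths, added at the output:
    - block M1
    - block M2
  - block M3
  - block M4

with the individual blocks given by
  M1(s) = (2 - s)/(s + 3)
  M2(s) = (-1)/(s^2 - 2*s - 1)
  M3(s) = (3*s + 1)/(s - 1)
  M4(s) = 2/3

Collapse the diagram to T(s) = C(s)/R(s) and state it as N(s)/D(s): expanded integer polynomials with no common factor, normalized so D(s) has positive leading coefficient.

The answer is (-6*s^4 + 22*s^3 - 16*s^2 - 38*s - 10)/(3*s^4 - 24*s^2 + 12*s + 9).

Reasoning:
Step 1. reduce the parallel group M1, M2: (-s^3 + 4*s^2 - 4*s - 5)/(s^3 + s^2 - 7*s - 3)
Step 2. cascade (M1+M2), M3, M4; the result is T(s) itself (integer coefficients, no common factor, positive leading denominator coefficient)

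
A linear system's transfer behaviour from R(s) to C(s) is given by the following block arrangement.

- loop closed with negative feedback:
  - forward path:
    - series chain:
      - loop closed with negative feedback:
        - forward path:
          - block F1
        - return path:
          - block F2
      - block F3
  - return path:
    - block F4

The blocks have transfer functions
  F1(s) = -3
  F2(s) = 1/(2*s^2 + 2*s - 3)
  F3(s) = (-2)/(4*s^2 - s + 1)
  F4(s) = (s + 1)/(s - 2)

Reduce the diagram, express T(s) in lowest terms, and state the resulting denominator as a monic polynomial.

First reduce the diagram to T(s).

Step 1 - close the feedback loop around F1, F2 = (-6*s^2 - 6*s + 9)/(2*s^2 + 2*s - 6)
Step 2 - series reduction of [F1/(1+F1*F2)], F3 = (6*s^2 + 6*s - 9)/(4*s^4 + 3*s^3 - 12*s^2 + 4*s - 3)
Step 3 - feedback reduction of ([F1/(1+F1*F2)]*F3), F4 = (6*s^3 - 6*s^2 - 21*s + 18)/(4*s^5 - 5*s^4 - 12*s^3 + 40*s^2 - 14*s - 3)
That last expression is T(s), already simplified. Scaling its denominator by 1/4 (the reciprocal of the leading coefficient) yields the monic denominator.

Answer: s^5 - 5*s^4/4 - 3*s^3 + 10*s^2 - 7*s/2 - 3/4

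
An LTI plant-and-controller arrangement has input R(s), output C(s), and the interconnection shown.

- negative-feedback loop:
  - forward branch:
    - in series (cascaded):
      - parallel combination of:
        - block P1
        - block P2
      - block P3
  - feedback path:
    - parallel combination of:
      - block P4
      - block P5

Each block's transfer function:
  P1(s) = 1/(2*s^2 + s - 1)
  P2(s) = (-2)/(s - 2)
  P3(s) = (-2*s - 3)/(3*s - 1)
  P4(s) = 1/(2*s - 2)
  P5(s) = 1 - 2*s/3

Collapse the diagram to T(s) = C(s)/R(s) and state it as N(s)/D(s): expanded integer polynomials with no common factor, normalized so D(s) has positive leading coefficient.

[1] parallel reduction of P1, P2; result (-4*s^2 - s)/(2*s^3 - 3*s^2 - 3*s + 2)
[2] series reduction of (P1+P2), P3; result (8*s^3 + 14*s^2 + 3*s)/(6*s^4 - 11*s^3 - 6*s^2 + 9*s - 2)
[3] sum the parallel branches P4, P5; result (-4*s^2 + 10*s - 3)/(6*s - 6)
[4] collapse the loop (((P1+P2)*P3) forward, (P4+P5) return), giving the overall T(s)

Hence the answer: (48*s^4 + 36*s^3 - 66*s^2 - 18*s)/(4*s^5 - 78*s^4 + 134*s^3 + 78*s^2 - 75*s + 12)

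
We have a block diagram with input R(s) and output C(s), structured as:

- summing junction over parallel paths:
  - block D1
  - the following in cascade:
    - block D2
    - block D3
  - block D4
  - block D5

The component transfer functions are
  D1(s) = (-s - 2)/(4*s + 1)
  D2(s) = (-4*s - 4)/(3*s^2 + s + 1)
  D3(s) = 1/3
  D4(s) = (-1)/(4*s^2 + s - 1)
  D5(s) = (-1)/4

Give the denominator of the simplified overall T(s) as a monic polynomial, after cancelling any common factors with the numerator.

Answer: s^5 + 5*s^4/6 + 5*s^3/16 + s^2/24 - s/12 - 1/48

Working:
Step 1 - multiply D2, D3 (series), giving (-4*s - 4)/(9*s^2 + 3*s + 3)
Step 2 - parallel reduction of D1, (D2*D3), D4, D5, giving (-288*s^5 - 748*s^4 - 765*s^3 - 218*s^2 + 28*s + 31)/(576*s^5 + 480*s^4 + 180*s^3 + 24*s^2 - 48*s - 12)
Step 2 gives the fully reduced T(s), with no common factor left to cancel. The denominator's leading coefficient is 576, so divide each of its coefficients by 576 to get the monic form.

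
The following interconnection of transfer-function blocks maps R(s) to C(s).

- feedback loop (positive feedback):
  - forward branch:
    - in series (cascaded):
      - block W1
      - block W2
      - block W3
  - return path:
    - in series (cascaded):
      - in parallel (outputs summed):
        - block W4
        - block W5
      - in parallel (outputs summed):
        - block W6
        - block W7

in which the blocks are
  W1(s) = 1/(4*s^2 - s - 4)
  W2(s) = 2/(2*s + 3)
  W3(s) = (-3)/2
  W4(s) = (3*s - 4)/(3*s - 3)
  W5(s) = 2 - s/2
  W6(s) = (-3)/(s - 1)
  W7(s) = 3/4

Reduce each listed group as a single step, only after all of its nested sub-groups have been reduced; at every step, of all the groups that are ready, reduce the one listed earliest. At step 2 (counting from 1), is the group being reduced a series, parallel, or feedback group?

1. multiply W1, W2, W3 (series)
2. parallel reduction of W4, W5
3. combine W6, W7 in parallel
4. cascade (W4+W5), (W6+W7)
5. feedback reduction of (W1*W2*W3), ((W4+W5)*(W6+W7))
So the answer for step 2 is parallel.

Answer: parallel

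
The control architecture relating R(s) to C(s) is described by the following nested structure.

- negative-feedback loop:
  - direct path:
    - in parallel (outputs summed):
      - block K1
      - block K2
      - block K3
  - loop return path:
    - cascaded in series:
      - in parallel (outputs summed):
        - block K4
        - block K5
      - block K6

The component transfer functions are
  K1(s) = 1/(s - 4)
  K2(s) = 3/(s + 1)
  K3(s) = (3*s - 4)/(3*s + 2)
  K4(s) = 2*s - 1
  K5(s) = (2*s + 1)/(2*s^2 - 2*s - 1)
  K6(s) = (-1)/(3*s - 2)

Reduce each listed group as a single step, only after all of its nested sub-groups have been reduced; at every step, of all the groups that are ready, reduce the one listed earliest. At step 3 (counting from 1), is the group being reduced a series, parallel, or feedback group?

The answer is series.

Reasoning:
Step 1: sum the parallel branches K1, K2, K3
Step 2: add K4, K5 (parallel)
Step 3: multiply (K4+K5), K6 (series)
Step 4: feedback reduction of (K1+K2+K3), ((K4+K5)*K6)
Step 3 collapses a series group.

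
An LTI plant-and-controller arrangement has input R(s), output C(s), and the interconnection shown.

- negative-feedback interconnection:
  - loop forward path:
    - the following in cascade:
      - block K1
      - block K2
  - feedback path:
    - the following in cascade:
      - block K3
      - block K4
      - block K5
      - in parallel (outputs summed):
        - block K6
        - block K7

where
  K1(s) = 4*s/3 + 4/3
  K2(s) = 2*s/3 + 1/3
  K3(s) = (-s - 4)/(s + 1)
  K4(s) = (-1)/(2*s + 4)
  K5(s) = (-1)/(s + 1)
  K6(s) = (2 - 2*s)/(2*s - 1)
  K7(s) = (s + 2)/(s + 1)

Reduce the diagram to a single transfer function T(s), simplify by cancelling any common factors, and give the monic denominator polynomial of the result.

Answer: s^4 + 17*s^3/6 - 11*s/6 - 1

Working:
1. reduce the series chain K1, K2: 8*s^2/9 + 4*s/3 + 4/9
2. sum the parallel branches K6, K7: (3*s)/(2*s^2 + s - 1)
3. reduce the series chain K3, K4, K5, (K6+K7): (-3*s^2 - 12*s)/(4*s^5 + 18*s^4 + 26*s^3 + 10*s^2 - 6*s - 4)
4. feedback reduction of (K1*K2), (K3*K4*K5*(K6+K7)): (16*s^6 + 80*s^5 + 140*s^4 + 92*s^3 - 4*s^2 - 28*s - 8)/(18*s^4 + 51*s^3 - 33*s - 18)
Step 4 gives the fully reduced T(s), with no common factor left to cancel. The denominator's leading coefficient is 18, so divide each of its coefficients by 18 to get the monic form.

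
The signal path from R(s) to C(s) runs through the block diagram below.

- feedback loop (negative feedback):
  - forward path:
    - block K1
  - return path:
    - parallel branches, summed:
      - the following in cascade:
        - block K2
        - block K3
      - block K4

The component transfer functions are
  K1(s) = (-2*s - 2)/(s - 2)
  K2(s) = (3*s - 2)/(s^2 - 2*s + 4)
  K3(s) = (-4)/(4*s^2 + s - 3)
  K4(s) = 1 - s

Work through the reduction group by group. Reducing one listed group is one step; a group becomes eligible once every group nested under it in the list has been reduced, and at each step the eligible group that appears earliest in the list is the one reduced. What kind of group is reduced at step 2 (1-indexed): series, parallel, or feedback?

Step 1 - reduce the series chain K2, K3
Step 2 - sum the parallel branches (K2*K3), K4
Step 3 - reduce the feedback loop with forward K1 and return ((K2*K3)+K4)
Step 2 collapses a parallel group.

Therefore the answer is parallel.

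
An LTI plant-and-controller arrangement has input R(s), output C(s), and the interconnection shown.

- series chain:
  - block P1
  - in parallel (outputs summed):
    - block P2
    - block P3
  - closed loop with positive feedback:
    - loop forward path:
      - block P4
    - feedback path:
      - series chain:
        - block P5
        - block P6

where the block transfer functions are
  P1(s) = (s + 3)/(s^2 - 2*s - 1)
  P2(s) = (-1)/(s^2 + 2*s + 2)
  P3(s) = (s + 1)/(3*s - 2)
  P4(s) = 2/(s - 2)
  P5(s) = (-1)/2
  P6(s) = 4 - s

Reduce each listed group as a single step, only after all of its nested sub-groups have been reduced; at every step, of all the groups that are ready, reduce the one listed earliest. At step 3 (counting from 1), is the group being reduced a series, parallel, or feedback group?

The answer is feedback.

Reasoning:
[1] combine P2, P3 in parallel
[2] series reduction of P5, P6
[3] apply the feedback formula to P4, (P5*P6)
[4] combine P1, (P2+P3), [P4/(1-P4*(P5*P6))] in series
The group at step 3 is a feedback group.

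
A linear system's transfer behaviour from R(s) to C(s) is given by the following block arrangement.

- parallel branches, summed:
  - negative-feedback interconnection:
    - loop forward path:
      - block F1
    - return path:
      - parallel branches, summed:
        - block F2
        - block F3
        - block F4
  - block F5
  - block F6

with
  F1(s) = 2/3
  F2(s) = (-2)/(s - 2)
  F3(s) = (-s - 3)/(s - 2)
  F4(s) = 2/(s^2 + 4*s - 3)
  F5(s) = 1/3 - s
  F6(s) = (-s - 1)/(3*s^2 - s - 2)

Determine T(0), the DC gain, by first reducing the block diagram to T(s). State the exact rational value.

The answer is 17/15.

Reasoning:
1. parallel reduction of F2, F3, F4 -> (-s^3 - 9*s^2 - 15*s + 11)/(s^3 + 2*s^2 - 11*s + 6)
2. reduce the feedback loop with forward F1 and return (F2+F3+F4) -> (2*s^3 + 4*s^2 - 22*s + 12)/(s^3 - 12*s^2 - 63*s + 40)
3. reduce the parallel group [F1/(1+F1*(F2+F3+F4))], F5, F6 -> (-9*s^6 + 132*s^5 + 527*s^4 - 989*s^3 + 324*s^2 + 491*s - 272)/(9*s^5 - 111*s^4 - 537*s^3 + 621*s^2 + 258*s - 240)
DC gain: substitute s = 0 into T(s) from step 3: T(0) = -272/(-240) = 17/15.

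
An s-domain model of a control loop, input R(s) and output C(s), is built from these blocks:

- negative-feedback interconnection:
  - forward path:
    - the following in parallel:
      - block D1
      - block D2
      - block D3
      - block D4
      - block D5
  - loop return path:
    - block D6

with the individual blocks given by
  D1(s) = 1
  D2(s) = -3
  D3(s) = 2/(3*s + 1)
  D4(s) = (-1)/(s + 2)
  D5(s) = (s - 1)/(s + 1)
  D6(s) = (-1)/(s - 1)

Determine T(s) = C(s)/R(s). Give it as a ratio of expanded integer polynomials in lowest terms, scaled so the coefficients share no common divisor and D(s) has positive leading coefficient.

Step 1. add D1, D2, D3, D4, D5 (parallel); result (-3*s^3 - 17*s^2 - 21*s - 3)/(3*s^3 + 10*s^2 + 9*s + 2)
Step 2. reduce the feedback loop with forward (D1+D2+D3+D4+D5) and return D6 - this is the overall T(s), already in the required normalized form

Final answer: (-3*s^4 - 14*s^3 - 4*s^2 + 18*s + 3)/(3*s^4 + 10*s^3 + 16*s^2 + 14*s + 1)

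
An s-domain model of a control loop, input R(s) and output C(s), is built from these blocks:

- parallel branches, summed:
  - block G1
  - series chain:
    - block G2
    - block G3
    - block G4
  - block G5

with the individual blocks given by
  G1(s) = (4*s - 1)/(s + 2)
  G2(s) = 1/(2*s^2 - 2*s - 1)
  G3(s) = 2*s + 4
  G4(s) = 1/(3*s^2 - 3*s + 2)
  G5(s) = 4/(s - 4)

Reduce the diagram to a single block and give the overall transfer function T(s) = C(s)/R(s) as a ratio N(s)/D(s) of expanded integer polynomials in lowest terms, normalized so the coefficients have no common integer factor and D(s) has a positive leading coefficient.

The answer is (24*s^6 - 126*s^5 + 256*s^4 - 237*s^3 + 89*s^2 - 10*s - 56)/(6*s^6 - 24*s^5 - 17*s^4 + 81*s^3 - 56*s^2 + 12*s + 16).

Reasoning:
Step 1: multiply G2, G3, G4 (series): (2*s + 4)/(6*s^4 - 12*s^3 + 7*s^2 - s - 2)
Step 2: sum the parallel branches G1, (G2*G3*G4), G5: this yields T(s), and no further normalization is needed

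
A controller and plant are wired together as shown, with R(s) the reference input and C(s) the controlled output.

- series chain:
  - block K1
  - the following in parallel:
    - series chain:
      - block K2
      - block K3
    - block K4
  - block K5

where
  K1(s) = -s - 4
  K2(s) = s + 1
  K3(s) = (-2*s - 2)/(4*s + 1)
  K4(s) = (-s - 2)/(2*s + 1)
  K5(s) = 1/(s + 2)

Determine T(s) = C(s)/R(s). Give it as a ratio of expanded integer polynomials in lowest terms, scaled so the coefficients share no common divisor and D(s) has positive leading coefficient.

The answer is (4*s^4 + 30*s^3 + 73*s^2 + 72*s + 16)/(8*s^3 + 22*s^2 + 13*s + 2).

Reasoning:
1. multiply K2, K3 (series) = (-2*s^2 - 4*s - 2)/(4*s + 1)
2. parallel reduction of (K2*K3), K4 = (-4*s^3 - 14*s^2 - 17*s - 4)/(8*s^2 + 6*s + 1)
3. cascade K1, ((K2*K3)+K4), K5 - this is the overall T(s), already in the required normalized form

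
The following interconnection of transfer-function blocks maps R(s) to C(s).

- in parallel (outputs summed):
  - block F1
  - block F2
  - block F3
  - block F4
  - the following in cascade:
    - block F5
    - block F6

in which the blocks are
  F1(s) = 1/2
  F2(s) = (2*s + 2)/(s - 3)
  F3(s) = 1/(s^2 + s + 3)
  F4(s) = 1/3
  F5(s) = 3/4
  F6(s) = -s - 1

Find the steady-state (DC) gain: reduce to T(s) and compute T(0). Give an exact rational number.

Step 1 - series reduction of F5, F6 = -3*s/4 - 3/4
Step 2 - add F1, F2, F3, F4, (F5*F6) (parallel) = (-9*s^4 + 43*s^3 + 46*s^2 + 189*s + 27)/(12*s^3 - 24*s^2 - 108)
Evaluating the step-2 result (the overall T(s)) at s = 0 gives T(0) = 27/(-108) = -1/4.

Therefore the answer is -1/4.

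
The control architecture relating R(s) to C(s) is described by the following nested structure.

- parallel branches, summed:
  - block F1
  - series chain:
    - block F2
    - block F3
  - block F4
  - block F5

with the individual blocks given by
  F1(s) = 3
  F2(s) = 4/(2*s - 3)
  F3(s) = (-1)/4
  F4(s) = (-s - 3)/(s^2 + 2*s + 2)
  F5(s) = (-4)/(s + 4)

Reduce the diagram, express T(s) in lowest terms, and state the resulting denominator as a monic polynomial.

Reducing step by step:

Step 1: reduce the series chain F2, F3 gives (-1)/(2*s - 3)
Step 2: add F1, (F2*F3), F4, F5 (parallel) gives (6*s^4 + 16*s^3 - 15*s^2 - 47*s - 20)/(2*s^4 + 9*s^3 + 2*s^2 - 14*s - 24)
That last expression is T(s), already simplified. Scaling its denominator by 1/2 (the reciprocal of the leading coefficient) yields the monic denominator.

Answer: s^4 + 9*s^3/2 + s^2 - 7*s - 12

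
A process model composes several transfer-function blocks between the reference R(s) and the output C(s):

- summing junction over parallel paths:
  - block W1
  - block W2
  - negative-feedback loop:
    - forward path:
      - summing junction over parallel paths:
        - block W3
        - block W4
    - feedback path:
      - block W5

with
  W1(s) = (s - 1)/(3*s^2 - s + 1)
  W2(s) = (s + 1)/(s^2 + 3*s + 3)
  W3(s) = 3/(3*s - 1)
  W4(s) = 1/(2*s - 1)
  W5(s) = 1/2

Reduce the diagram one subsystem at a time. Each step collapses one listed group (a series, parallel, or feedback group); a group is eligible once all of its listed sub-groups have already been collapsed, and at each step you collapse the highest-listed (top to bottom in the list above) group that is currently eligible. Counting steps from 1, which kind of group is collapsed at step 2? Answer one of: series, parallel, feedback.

The answer is feedback.

Reasoning:
Step 1 - reduce the parallel group W3, W4
Step 2 - close the feedback loop around (W3+W4), W5
Step 3 - reduce the parallel group W1, W2, [(W3+W4)/(1+(W3+W4)*W5)]
So the answer for step 2 is feedback.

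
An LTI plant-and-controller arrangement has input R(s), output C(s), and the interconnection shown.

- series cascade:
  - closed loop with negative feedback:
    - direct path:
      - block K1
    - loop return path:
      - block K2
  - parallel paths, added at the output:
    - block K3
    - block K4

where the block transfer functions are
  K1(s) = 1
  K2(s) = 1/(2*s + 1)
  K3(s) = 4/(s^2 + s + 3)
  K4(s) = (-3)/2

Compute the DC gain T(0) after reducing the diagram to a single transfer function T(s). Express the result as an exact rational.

Step 1: reduce the feedback loop with forward K1 and return K2; result (2*s + 1)/(2*s + 2)
Step 2: combine K3, K4 in parallel; result (-3*s^2 - 3*s - 1)/(2*s^2 + 2*s + 6)
Step 3: combine [K1/(1+K1*K2)], (K3+K4) in series; result (-6*s^3 - 9*s^2 - 5*s - 1)/(4*s^3 + 8*s^2 + 16*s + 12)
DC gain: substitute s = 0 into T(s) from step 3: T(0) = -1/12.

Hence the answer: -1/12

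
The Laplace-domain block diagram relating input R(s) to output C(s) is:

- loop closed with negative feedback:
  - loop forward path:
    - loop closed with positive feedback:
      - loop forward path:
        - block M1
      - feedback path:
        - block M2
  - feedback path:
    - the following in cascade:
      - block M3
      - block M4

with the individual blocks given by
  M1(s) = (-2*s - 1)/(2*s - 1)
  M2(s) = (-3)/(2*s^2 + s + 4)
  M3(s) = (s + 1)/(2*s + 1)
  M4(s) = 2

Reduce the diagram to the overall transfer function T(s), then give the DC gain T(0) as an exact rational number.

The answer is 4/15.

Reasoning:
[1] close the feedback loop around M1, M2: (-4*s^3 - 4*s^2 - 9*s - 4)/(4*s^3 + s - 7)
[2] reduce the series chain M3, M4: (2*s + 2)/(2*s + 1)
[3] feedback reduction of [M1/(1-M1*M2)], (M3*M4): (4*s^3 + 4*s^2 + 9*s + 4)/(6*s^2 + 9*s + 15)
DC gain: substitute s = 0 into T(s) from step 3: T(0) = 4/15.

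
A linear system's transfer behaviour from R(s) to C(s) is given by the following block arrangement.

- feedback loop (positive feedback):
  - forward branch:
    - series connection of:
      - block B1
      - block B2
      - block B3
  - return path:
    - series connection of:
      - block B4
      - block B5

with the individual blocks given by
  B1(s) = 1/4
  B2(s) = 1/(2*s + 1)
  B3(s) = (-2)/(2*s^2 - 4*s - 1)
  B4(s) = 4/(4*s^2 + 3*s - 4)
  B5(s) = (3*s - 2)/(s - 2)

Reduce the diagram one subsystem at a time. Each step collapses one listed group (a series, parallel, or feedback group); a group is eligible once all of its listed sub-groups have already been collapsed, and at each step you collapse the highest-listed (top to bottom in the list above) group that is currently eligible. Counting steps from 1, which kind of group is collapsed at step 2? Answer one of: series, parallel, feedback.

[1] reduce the series chain B1, B2, B3
[2] reduce the series chain B4, B5
[3] reduce the feedback loop with forward (B1*B2*B3) and return (B4*B5)
So the answer for step 2 is series.

Hence the answer: series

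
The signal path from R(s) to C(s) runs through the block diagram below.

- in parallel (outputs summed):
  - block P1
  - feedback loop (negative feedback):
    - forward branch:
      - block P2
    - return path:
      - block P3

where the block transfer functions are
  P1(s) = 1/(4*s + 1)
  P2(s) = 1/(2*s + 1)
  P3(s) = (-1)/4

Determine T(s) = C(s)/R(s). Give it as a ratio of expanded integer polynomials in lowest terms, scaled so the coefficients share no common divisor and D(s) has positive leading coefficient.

The answer is (24*s + 7)/(32*s^2 + 20*s + 3).

Reasoning:
Step 1: reduce the feedback loop with forward P2 and return P3, giving 4/(8*s + 3)
Step 2: parallel reduction of P1, [P2/(1+P2*P3)] - this is the overall T(s), already in the required normalized form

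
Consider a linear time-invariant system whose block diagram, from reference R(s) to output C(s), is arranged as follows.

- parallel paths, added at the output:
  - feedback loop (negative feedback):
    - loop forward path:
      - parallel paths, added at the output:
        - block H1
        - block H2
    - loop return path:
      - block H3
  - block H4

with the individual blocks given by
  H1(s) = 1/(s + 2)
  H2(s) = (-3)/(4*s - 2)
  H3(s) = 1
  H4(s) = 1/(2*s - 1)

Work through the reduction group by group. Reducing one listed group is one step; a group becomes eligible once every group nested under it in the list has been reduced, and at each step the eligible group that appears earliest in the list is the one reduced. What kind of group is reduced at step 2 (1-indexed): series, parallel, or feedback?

The answer is feedback.

Reasoning:
1. reduce the parallel group H1, H2
2. apply the feedback formula to (H1+H2), H3
3. sum the parallel branches [(H1+H2)/(1+(H1+H2)*H3)], H4
At step 2 the group reduced is feedback.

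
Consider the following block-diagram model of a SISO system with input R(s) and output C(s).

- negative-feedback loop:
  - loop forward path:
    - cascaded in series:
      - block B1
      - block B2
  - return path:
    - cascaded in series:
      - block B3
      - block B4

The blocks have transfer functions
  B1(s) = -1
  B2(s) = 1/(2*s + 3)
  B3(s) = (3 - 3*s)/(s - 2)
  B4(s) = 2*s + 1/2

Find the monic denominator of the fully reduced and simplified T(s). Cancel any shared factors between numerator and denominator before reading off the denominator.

Step 1: combine B1, B2 in series: (-1)/(2*s + 3)
Step 2: multiply B3, B4 (series): (-12*s^2 + 9*s + 3)/(2*s - 4)
Step 3: reduce the feedback loop with forward (B1*B2) and return (B3*B4): (4 - 2*s)/(16*s^2 - 11*s - 15)
The result of step 3 is T(s) in lowest terms. Its denominator has leading coefficient 16; dividing the denominator through by 16 makes it monic.

Hence the answer: s^2 - 11*s/16 - 15/16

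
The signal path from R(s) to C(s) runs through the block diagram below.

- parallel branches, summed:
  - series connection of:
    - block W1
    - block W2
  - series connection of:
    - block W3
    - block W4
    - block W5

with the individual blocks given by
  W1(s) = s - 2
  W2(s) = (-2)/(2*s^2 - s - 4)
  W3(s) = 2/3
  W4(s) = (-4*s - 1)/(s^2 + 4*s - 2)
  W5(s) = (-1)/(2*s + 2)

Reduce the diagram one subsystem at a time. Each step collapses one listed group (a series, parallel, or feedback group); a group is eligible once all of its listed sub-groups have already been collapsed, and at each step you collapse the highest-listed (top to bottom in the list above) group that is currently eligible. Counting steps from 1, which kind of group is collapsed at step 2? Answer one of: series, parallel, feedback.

Reducing step by step:

Step 1: combine W1, W2 in series
Step 2: multiply W3, W4, W5 (series)
Step 3: sum the parallel branches (W1*W2), (W3*W4*W5)
At step 2 the group reduced is series.

Answer: series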